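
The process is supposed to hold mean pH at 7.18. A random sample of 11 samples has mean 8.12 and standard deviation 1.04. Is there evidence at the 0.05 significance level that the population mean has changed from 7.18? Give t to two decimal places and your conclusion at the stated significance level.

t = 3.00; reject H0

H0: μ = 7.18; H1: μ ≠ 7.18 (one-sample t-test, two-sided).
t = (x̄ − μ₀)/(s/√n) = (8.12 − 7.18)/(1.04/√11) = 3.00
df = n − 1 = 10
Two-sided p-value ≈ 0.013
Since p ≈ 0.013 < α = 0.05, reject H0; the evidence is statistically significant.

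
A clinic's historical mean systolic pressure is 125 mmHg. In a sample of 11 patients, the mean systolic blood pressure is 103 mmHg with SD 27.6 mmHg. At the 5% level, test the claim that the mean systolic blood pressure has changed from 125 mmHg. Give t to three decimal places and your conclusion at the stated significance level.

t = -2.644; reject H0

H0: μ = 125; H1: μ ≠ 125 (one-sample t-test, two-sided).
t = (x̄ − μ₀)/(s/√n) = (103 − 125)/(27.6/√11) = -2.644
df = n − 1 = 10
Two-sided p-value ≈ 0.025
Since p ≈ 0.025 < α = 0.05, reject H0; the data support H1.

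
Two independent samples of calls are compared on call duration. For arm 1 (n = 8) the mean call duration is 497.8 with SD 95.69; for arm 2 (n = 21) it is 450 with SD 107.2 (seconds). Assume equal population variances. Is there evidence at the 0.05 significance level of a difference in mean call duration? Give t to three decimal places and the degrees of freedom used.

t = 1.103, df = 27

Let group 1 = arm 1, group 2 = arm 2. H0: μ_1 = μ_2; H1: μ_1 ≠ μ_2 (two-sample pooled-variance t-test, two-sided).
s_p² = [(8−1)·95.69² + (21−1)·107.2²]/(8+21−2) = 10886.4
t = (497.8 − 450)/√[10886.4·(1/8 + 1/21)] = 1.103
df = n₁ + n₂ − 2 = 27
Two-sided p-value ≈ 0.280
Since p ≈ 0.280 > α = 0.05, fail to reject H0; the evidence is not statistically significant.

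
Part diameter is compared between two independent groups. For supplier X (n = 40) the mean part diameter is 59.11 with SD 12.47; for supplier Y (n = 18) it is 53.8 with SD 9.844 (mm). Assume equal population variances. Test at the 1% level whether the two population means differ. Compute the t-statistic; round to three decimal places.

Let group 1 = supplier X, group 2 = supplier Y. H0: μ_1 = μ_2; H1: μ_1 ≠ μ_2 (two-sample pooled-variance t-test, two-sided).
s_p² = [(40−1)·12.47² + (18−1)·9.844²]/(40+18−2) = 137.713
t = (59.11 − 53.8)/√[137.713·(1/40 + 1/18)] = 1.594
df = n₁ + n₂ − 2 = 56
Two-sided p-value ≈ 0.1165
Since p ≈ 0.1165 > α = 0.01, fail to reject H0; the evidence is not statistically significant.

1.594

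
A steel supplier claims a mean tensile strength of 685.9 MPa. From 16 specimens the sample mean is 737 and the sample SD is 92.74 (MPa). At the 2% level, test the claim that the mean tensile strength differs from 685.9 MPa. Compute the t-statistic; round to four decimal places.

2.2040

H0: μ = 685.9; H1: μ ≠ 685.9 (one-sample t-test, two-sided).
t = (x̄ − μ₀)/(s/√n) = (737 − 685.9)/(92.74/√16) = 2.2040
df = n − 1 = 15
Two-sided p-value ≈ 0.044
Since p ≈ 0.044 > α = 0.02, fail to reject H0; the evidence is not statistically significant.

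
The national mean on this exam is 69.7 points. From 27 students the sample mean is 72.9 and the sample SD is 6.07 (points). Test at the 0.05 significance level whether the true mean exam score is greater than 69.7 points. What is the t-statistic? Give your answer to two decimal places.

2.74

H0: μ = 69.7; H1: μ > 69.7 (one-sample t-test, right-tailed).
t = (x̄ − μ₀)/(s/√n) = (72.9 − 69.7)/(6.07/√27) = 2.74
df = n − 1 = 26
p-value = P(T ≥ 2.74) ≈ 0.0055
Since p ≈ 0.0055 < α = 0.05, reject H0; the evidence is statistically significant.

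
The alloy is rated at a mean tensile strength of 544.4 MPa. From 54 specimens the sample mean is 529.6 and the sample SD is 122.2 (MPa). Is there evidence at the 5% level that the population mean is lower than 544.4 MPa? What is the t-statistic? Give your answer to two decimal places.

-0.89

H0: μ = 544.4; H1: μ < 544.4 (one-sample t-test, left-tailed).
t = (x̄ − μ₀)/(s/√n) = (529.6 − 544.4)/(122.2/√54) = -0.89
df = n − 1 = 53
p-value = P(T ≤ -0.89) ≈ 0.1887
Since p ≈ 0.1887 > α = 0.05, fail to reject H0; the data do not provide sufficient evidence against H0.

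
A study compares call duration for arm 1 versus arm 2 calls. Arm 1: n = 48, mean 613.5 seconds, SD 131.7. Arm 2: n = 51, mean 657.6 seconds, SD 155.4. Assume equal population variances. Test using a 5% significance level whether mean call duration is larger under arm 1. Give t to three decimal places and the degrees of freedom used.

t = -1.519, df = 97

Let group 1 = arm 1, group 2 = arm 2. H0: μ_1 = μ_2; H1: μ_1 > μ_2 (two-sample pooled-variance t-test, right-tailed).
s_p² = [(48−1)·131.7² + (51−1)·155.4²]/(48+51−2) = 20852.2
t = (613.5 − 657.6)/√[20852.2·(1/48 + 1/51)] = -1.519
df = n₁ + n₂ − 2 = 97
p-value = P(T ≥ -1.519) ≈ 0.934
Since p ≈ 0.934 > α = 0.05, fail to reject H0; the data do not provide sufficient evidence against H0.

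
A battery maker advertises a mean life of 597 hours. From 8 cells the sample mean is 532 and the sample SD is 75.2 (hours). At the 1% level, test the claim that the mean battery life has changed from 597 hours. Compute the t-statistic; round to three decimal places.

H0: μ = 597; H1: μ ≠ 597 (one-sample t-test, two-sided).
t = (x̄ − μ₀)/(s/√n) = (532 − 597)/(75.2/√8) = -2.445
df = n − 1 = 7
Two-sided p-value ≈ 0.0444
Since p ≈ 0.0444 > α = 0.01, fail to reject H0; the data do not provide sufficient evidence against H0.

-2.445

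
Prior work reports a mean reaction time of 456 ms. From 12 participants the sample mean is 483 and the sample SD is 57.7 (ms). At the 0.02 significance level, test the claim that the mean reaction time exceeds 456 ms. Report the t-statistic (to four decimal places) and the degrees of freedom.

t = 1.6210, df = 11

H0: μ = 456; H1: μ > 456 (one-sample t-test, right-tailed).
t = (x̄ − μ₀)/(s/√n) = (483 − 456)/(57.7/√12) = 1.6210
df = n − 1 = 11
p-value = P(T ≥ 1.6210) ≈ 0.0667
Since p ≈ 0.0667 > α = 0.02, fail to reject H0; the data do not provide sufficient evidence against H0.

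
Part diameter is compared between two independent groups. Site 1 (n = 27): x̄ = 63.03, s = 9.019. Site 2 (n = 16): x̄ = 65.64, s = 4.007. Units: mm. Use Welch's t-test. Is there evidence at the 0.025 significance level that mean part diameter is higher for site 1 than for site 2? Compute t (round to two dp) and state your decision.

t = -1.30; fail to reject H0

Let group 1 = site 1, group 2 = site 2. H0: μ_1 = μ_2; H1: μ_1 > μ_2 (Welch's two-sample t-test, right-tailed).
t = (x̄_1 − x̄_2)/√(s_1²/n_1 + s_2²/n_2) = (63.03 − 65.64)/√(9.019²/27 + 4.007²/16) = -1.30
Welch–Satterthwaite df ≈ 38.75
p-value = P(T ≥ -1.30) ≈ 0.900
Since p ≈ 0.900 > α = 0.025, fail to reject H0; the evidence is not statistically significant.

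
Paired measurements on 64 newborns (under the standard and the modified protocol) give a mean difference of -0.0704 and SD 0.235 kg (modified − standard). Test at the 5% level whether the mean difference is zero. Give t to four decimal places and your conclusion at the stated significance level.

t = -2.3966; reject H0

H0: μ_d = 0; H1: μ_d ≠ 0 (paired t-test on the differences, two-sided).
t = d̄/(s_d/√n) = -0.0704/(0.235/√64) = -2.3966
df = n − 1 = 63
Two-sided p-value ≈ 0.020
Since p ≈ 0.020 < α = 0.05, reject H0; the data support H1.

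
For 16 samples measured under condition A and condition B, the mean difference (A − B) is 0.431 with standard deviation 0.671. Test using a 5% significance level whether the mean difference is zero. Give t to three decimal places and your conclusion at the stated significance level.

H0: μ_d = 0; H1: μ_d ≠ 0 (paired t-test on the differences, two-sided).
t = d̄/(s_d/√n) = 0.431/(0.671/√16) = 2.569
df = n − 1 = 15
Two-sided p-value ≈ 0.021
Since p ≈ 0.021 < α = 0.05, reject H0; the evidence is statistically significant.

t = 2.569; reject H0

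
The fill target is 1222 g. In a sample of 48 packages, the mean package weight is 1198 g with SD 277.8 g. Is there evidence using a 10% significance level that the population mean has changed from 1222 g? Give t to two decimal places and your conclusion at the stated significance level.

t = -0.60; fail to reject H0

H0: μ = 1222; H1: μ ≠ 1222 (one-sample t-test, two-sided).
t = (x̄ − μ₀)/(s/√n) = (1198 − 1222)/(277.8/√48) = -0.60
df = n − 1 = 47
Two-sided p-value ≈ 0.552
Since p ≈ 0.552 > α = 0.1, fail to reject H0; the evidence is not statistically significant.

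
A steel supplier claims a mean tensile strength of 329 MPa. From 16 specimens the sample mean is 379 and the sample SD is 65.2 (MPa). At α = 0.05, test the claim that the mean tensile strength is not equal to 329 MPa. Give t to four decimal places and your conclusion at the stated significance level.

H0: μ = 329; H1: μ ≠ 329 (one-sample t-test, two-sided).
t = (x̄ − μ₀)/(s/√n) = (379 − 329)/(65.2/√16) = 3.0675
df = n − 1 = 15
Two-sided p-value ≈ 0.0078
Since p ≈ 0.0078 < α = 0.05, reject H0; the data support H1.

t = 3.0675; reject H0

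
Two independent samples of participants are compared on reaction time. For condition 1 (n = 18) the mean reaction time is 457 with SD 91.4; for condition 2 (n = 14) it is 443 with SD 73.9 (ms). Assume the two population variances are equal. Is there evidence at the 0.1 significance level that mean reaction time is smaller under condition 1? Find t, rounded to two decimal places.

Let group 1 = condition 1, group 2 = condition 2. H0: μ_1 = μ_2; H1: μ_1 < μ_2 (two-sample pooled-variance t-test, left-tailed).
s_p² = [(18−1)·91.4² + (14−1)·73.9²]/(18+14−2) = 7100.44
t = (457 − 443)/√[7100.44·(1/18 + 1/14)] = 0.47
df = n₁ + n₂ − 2 = 30
p-value = P(T ≤ 0.47) ≈ 0.6778
Since p ≈ 0.6778 > α = 0.1, fail to reject H0; the evidence is not statistically significant.

0.47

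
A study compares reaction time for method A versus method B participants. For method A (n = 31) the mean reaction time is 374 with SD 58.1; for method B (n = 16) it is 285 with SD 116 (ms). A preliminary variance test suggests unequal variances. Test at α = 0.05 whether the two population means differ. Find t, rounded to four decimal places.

Let group 1 = method A, group 2 = method B. H0: μ_1 = μ_2; H1: μ_1 ≠ μ_2 (Welch's two-sample t-test, two-sided).
t = (x̄_1 − x̄_2)/√(s_1²/n_1 + s_2²/n_2) = (374 − 285)/√(58.1²/31 + 116²/16) = 2.8877
Welch–Satterthwaite df ≈ 18.98
Two-sided p-value ≈ 0.009
Since p ≈ 0.009 < α = 0.05, reject H0; the data support H1.

2.8877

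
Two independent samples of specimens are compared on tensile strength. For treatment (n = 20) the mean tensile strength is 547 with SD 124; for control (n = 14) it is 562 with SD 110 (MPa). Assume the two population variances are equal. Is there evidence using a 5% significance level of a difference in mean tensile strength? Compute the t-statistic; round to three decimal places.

-0.363

Let group 1 = treatment, group 2 = control. H0: μ_1 = μ_2; H1: μ_1 ≠ μ_2 (two-sample pooled-variance t-test, two-sided).
s_p² = [(20−1)·124² + (14−1)·110²]/(20+14−2) = 14045.1
t = (547 − 562)/√[14045.1·(1/20 + 1/14)] = -0.363
df = n₁ + n₂ − 2 = 32
Two-sided p-value ≈ 0.719
Since p ≈ 0.719 > α = 0.05, fail to reject H0; the data do not provide sufficient evidence against H0.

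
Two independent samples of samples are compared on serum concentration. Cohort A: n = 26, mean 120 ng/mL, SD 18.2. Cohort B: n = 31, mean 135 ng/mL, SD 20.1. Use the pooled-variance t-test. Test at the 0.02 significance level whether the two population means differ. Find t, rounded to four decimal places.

-2.9287

Let group 1 = cohort A, group 2 = cohort B. H0: μ_1 = μ_2; H1: μ_1 ≠ μ_2 (two-sample pooled-variance t-test, two-sided).
s_p² = [(26−1)·18.2² + (31−1)·20.1²]/(26+31−2) = 370.933
t = (120 − 135)/√[370.933·(1/26 + 1/31)] = -2.9287
df = n₁ + n₂ − 2 = 55
Two-sided p-value ≈ 0.005
Since p ≈ 0.005 < α = 0.02, reject H0; the data support H1.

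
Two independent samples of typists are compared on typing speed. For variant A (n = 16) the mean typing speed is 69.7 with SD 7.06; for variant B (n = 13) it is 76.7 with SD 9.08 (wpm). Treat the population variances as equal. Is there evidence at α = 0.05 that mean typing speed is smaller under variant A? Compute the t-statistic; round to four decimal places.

-2.3373

Let group 1 = variant A, group 2 = variant B. H0: μ_1 = μ_2; H1: μ_1 < μ_2 (two-sample pooled-variance t-test, left-tailed).
s_p² = [(16−1)·7.06² + (13−1)·9.08²]/(16+13−2) = 64.3337
t = (69.7 − 76.7)/√[64.3337·(1/16 + 1/13)] = -2.3373
df = n₁ + n₂ − 2 = 27
p-value = P(T ≤ -2.3373) ≈ 0.0135
Since p ≈ 0.0135 < α = 0.05, reject H0; the data support H1.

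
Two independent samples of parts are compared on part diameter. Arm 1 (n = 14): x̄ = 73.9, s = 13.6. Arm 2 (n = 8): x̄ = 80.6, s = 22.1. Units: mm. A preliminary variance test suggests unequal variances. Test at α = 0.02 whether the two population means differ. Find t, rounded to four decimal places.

-0.7775

Let group 1 = arm 1, group 2 = arm 2. H0: μ_1 = μ_2; H1: μ_1 ≠ μ_2 (Welch's two-sample t-test, two-sided).
t = (x̄_1 − x̄_2)/√(s_1²/n_1 + s_2²/n_2) = (73.9 − 80.6)/√(13.6²/14 + 22.1²/8) = -0.7775
Welch–Satterthwaite df ≈ 10.10
Two-sided p-value ≈ 0.4547
Since p ≈ 0.4547 > α = 0.02, fail to reject H0; the evidence is not statistically significant.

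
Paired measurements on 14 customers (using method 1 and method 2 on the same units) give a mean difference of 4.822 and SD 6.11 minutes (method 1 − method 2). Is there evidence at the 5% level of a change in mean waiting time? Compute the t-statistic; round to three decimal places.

H0: μ_d = 0; H1: μ_d ≠ 0 (paired t-test on the differences, two-sided).
t = d̄/(s_d/√n) = 4.822/(6.11/√14) = 2.953
df = n − 1 = 13
Two-sided p-value ≈ 0.0112
Since p ≈ 0.0112 < α = 0.05, reject H0; the evidence is statistically significant.

2.953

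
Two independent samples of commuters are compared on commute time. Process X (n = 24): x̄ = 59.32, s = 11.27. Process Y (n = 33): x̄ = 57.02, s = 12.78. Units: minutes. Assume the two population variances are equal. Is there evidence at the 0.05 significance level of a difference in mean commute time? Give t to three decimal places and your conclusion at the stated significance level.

t = 0.704; fail to reject H0

Let group 1 = process X, group 2 = process Y. H0: μ_1 = μ_2; H1: μ_1 ≠ μ_2 (two-sample pooled-variance t-test, two-sided).
s_p² = [(24−1)·11.27² + (33−1)·12.78²]/(24+33−2) = 148.142
t = (59.32 − 57.02)/√[148.142·(1/24 + 1/33)] = 0.704
df = n₁ + n₂ − 2 = 55
Two-sided p-value ≈ 0.484
Since p ≈ 0.484 > α = 0.05, fail to reject H0; the data do not provide sufficient evidence against H0.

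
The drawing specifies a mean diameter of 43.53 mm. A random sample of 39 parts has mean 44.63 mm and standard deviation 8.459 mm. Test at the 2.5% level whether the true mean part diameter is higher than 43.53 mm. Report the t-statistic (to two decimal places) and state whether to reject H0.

t = 0.81; fail to reject H0

H0: μ = 43.53; H1: μ > 43.53 (one-sample t-test, right-tailed).
t = (x̄ − μ₀)/(s/√n) = (44.63 − 43.53)/(8.459/√39) = 0.81
df = n − 1 = 38
p-value = P(T ≥ 0.81) ≈ 0.2109
Since p ≈ 0.2109 > α = 0.025, fail to reject H0; the data do not provide sufficient evidence against H0.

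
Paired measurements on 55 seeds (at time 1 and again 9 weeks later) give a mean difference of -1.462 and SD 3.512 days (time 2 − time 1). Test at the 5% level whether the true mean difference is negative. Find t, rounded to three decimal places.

-3.087

H0: μ_d = 0; H1: μ_d < 0 (paired t-test on the differences, left-tailed).
t = d̄/(s_d/√n) = -1.462/(3.512/√55) = -3.087
df = n − 1 = 54
p-value = P(T ≤ -3.087) ≈ 0.0016
Since p ≈ 0.0016 < α = 0.05, reject H0; the data support H1.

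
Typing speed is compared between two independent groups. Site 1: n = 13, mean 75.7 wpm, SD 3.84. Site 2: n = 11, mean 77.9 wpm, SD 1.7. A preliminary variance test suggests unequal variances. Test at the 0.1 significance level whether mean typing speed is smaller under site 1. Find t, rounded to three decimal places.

-1.861

Let group 1 = site 1, group 2 = site 2. H0: μ_1 = μ_2; H1: μ_1 < μ_2 (Welch's two-sample t-test, left-tailed).
t = (x̄_1 − x̄_2)/√(s_1²/n_1 + s_2²/n_2) = (75.7 − 77.9)/√(3.84²/13 + 1.7²/11) = -1.861
Welch–Satterthwaite df ≈ 17.10
p-value = P(T ≤ -1.861) ≈ 0.0400
Since p ≈ 0.0400 < α = 0.1, reject H0; the evidence is statistically significant.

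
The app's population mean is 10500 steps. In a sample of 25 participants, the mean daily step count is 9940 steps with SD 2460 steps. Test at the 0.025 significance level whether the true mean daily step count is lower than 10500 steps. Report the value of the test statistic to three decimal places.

-1.138

H0: μ = 10500; H1: μ < 10500 (one-sample t-test, left-tailed).
t = (x̄ − μ₀)/(s/√n) = (9940 − 10500)/(2460/√25) = -1.138
df = n − 1 = 24
p-value = P(T ≤ -1.138) ≈ 0.1331
Since p ≈ 0.1331 > α = 0.025, fail to reject H0; the data do not provide sufficient evidence against H0.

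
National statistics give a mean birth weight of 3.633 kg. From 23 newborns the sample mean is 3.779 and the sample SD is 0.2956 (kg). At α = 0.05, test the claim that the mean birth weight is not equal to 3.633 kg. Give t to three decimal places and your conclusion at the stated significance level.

t = 2.369; reject H0

H0: μ = 3.633; H1: μ ≠ 3.633 (one-sample t-test, two-sided).
t = (x̄ − μ₀)/(s/√n) = (3.779 − 3.633)/(0.2956/√23) = 2.369
df = n − 1 = 22
Two-sided p-value ≈ 0.027
Since p ≈ 0.027 < α = 0.05, reject H0; the evidence is statistically significant.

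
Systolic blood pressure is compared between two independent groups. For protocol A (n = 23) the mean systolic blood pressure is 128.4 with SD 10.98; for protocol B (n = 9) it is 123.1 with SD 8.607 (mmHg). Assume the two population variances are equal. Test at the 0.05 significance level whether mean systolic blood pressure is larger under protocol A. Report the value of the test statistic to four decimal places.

1.2961

Let group 1 = protocol A, group 2 = protocol B. H0: μ_1 = μ_2; H1: μ_1 > μ_2 (two-sample pooled-variance t-test, right-tailed).
s_p² = [(23−1)·10.98² + (9−1)·8.607²]/(23+9−2) = 108.166
t = (128.4 − 123.1)/√[108.166·(1/23 + 1/9)] = 1.2961
df = n₁ + n₂ − 2 = 30
p-value = P(T ≥ 1.2961) ≈ 0.1024
Since p ≈ 0.1024 > α = 0.05, fail to reject H0; the evidence is not statistically significant.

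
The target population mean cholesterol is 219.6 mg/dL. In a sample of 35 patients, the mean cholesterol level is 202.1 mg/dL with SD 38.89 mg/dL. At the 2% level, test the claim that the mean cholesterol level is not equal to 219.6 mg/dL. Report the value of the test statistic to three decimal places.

-2.662

H0: μ = 219.6; H1: μ ≠ 219.6 (one-sample t-test, two-sided).
t = (x̄ − μ₀)/(s/√n) = (202.1 − 219.6)/(38.89/√35) = -2.662
df = n − 1 = 34
Two-sided p-value ≈ 0.012
Since p ≈ 0.012 < α = 0.02, reject H0; the data support H1.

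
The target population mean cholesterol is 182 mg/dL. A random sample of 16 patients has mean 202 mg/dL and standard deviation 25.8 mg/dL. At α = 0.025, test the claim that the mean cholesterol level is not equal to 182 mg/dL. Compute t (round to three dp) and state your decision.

H0: μ = 182; H1: μ ≠ 182 (one-sample t-test, two-sided).
t = (x̄ − μ₀)/(s/√n) = (202 − 182)/(25.8/√16) = 3.101
df = n − 1 = 15
Two-sided p-value ≈ 0.007
Since p ≈ 0.007 < α = 0.025, reject H0; the evidence is statistically significant.

t = 3.101; reject H0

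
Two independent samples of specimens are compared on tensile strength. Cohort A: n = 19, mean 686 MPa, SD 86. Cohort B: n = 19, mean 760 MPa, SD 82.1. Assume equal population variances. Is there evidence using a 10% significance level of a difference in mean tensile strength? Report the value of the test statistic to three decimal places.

-2.713

Let group 1 = cohort A, group 2 = cohort B. H0: μ_1 = μ_2; H1: μ_1 ≠ μ_2 (two-sample pooled-variance t-test, two-sided).
s_p² = [(19−1)·86² + (19−1)·82.1²]/(19+19−2) = 7068.2
t = (686 − 760)/√[7068.2·(1/19 + 1/19)] = -2.713
df = n₁ + n₂ − 2 = 36
Two-sided p-value ≈ 0.010
Since p ≈ 0.010 < α = 0.1, reject H0; the evidence is statistically significant.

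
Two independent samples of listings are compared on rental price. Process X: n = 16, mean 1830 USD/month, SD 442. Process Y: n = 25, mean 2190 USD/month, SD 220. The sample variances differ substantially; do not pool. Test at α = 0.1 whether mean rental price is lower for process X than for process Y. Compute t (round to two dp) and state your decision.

Let group 1 = process X, group 2 = process Y. H0: μ_1 = μ_2; H1: μ_1 < μ_2 (Welch's two-sample t-test, left-tailed).
t = (x̄_1 − x̄_2)/√(s_1²/n_1 + s_2²/n_2) = (1830 − 2190)/√(442²/16 + 220²/25) = -3.03
Welch–Satterthwaite df ≈ 19.82
p-value = P(T ≤ -3.03) ≈ 0.003
Since p ≈ 0.003 < α = 0.1, reject H0; the evidence is statistically significant.

t = -3.03; reject H0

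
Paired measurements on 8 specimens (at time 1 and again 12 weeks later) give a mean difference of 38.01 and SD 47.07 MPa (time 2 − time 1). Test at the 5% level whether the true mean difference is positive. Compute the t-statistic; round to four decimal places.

H0: μ_d = 0; H1: μ_d > 0 (paired t-test on the differences, right-tailed).
t = d̄/(s_d/√n) = 38.01/(47.07/√8) = 2.2840
df = n − 1 = 7
p-value = P(T ≥ 2.2840) ≈ 0.028
Since p ≈ 0.028 < α = 0.05, reject H0; the data support H1.

2.2840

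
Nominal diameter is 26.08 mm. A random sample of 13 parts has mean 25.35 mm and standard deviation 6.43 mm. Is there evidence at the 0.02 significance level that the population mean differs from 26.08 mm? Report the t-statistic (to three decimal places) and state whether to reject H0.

t = -0.409; fail to reject H0

H0: μ = 26.08; H1: μ ≠ 26.08 (one-sample t-test, two-sided).
t = (x̄ − μ₀)/(s/√n) = (25.35 − 26.08)/(6.43/√13) = -0.409
df = n − 1 = 12
Two-sided p-value ≈ 0.6895
Since p ≈ 0.6895 > α = 0.02, fail to reject H0; the evidence is not statistically significant.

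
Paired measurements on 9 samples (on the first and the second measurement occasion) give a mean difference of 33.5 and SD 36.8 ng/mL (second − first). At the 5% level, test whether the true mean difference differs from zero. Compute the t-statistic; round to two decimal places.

H0: μ_d = 0; H1: μ_d ≠ 0 (paired t-test on the differences, two-sided).
t = d̄/(s_d/√n) = 33.5/(36.8/√9) = 2.73
df = n − 1 = 8
Two-sided p-value ≈ 0.026
Since p ≈ 0.026 < α = 0.05, reject H0; the data support H1.

2.73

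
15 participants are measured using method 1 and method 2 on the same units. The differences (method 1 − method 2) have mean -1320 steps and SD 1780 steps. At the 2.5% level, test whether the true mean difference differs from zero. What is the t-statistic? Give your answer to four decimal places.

-2.8721

H0: μ_d = 0; H1: μ_d ≠ 0 (paired t-test on the differences, two-sided).
t = d̄/(s_d/√n) = -1320/(1780/√15) = -2.8721
df = n − 1 = 14
Two-sided p-value ≈ 0.0123
Since p ≈ 0.0123 < α = 0.025, reject H0; the data support H1.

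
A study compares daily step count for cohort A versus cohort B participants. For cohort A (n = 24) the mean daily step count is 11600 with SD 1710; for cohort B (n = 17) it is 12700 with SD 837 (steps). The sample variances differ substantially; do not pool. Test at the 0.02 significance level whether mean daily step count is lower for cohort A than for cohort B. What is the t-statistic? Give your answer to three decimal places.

Let group 1 = cohort A, group 2 = cohort B. H0: μ_1 = μ_2; H1: μ_1 < μ_2 (Welch's two-sample t-test, left-tailed).
t = (x̄_1 − x̄_2)/√(s_1²/n_1 + s_2²/n_2) = (11600 − 12700)/√(1710²/24 + 837²/17) = -2.724
Welch–Satterthwaite df ≈ 35.37
p-value = P(T ≤ -2.724) ≈ 0.0050
Since p ≈ 0.0050 < α = 0.02, reject H0; the data support H1.

-2.724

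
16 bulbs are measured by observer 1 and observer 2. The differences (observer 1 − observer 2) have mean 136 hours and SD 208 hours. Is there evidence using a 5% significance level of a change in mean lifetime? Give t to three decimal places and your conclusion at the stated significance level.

t = 2.615; reject H0

H0: μ_d = 0; H1: μ_d ≠ 0 (paired t-test on the differences, two-sided).
t = d̄/(s_d/√n) = 136/(208/√16) = 2.615
df = n − 1 = 15
Two-sided p-value ≈ 0.019
Since p ≈ 0.019 < α = 0.05, reject H0; the data support H1.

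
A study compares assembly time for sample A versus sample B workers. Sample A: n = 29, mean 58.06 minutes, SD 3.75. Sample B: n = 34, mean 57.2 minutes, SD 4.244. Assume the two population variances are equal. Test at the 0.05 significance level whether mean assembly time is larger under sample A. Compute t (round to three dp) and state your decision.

t = 0.845; fail to reject H0

Let group 1 = sample A, group 2 = sample B. H0: μ_1 = μ_2; H1: μ_1 > μ_2 (two-sample pooled-variance t-test, right-tailed).
s_p² = [(29−1)·3.75² + (34−1)·4.244²]/(29+34−2) = 16.1989
t = (58.06 − 57.2)/√[16.1989·(1/29 + 1/34)] = 0.845
df = n₁ + n₂ − 2 = 61
p-value = P(T ≥ 0.845) ≈ 0.2006
Since p ≈ 0.2006 > α = 0.05, fail to reject H0; the data do not provide sufficient evidence against H0.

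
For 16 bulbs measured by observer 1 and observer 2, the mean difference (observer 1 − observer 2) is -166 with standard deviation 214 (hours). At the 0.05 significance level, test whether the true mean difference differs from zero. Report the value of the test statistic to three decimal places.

-3.103

H0: μ_d = 0; H1: μ_d ≠ 0 (paired t-test on the differences, two-sided).
t = d̄/(s_d/√n) = -166/(214/√16) = -3.103
df = n − 1 = 15
Two-sided p-value ≈ 0.0073
Since p ≈ 0.0073 < α = 0.05, reject H0; the evidence is statistically significant.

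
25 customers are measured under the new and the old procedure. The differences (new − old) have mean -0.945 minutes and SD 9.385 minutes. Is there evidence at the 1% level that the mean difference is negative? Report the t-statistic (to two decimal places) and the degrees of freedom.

t = -0.50, df = 24

H0: μ_d = 0; H1: μ_d < 0 (paired t-test on the differences, left-tailed).
t = d̄/(s_d/√n) = -0.945/(9.385/√25) = -0.50
df = n − 1 = 24
p-value = P(T ≤ -0.50) ≈ 0.3096
Since p ≈ 0.3096 > α = 0.01, fail to reject H0; the data do not provide sufficient evidence against H0.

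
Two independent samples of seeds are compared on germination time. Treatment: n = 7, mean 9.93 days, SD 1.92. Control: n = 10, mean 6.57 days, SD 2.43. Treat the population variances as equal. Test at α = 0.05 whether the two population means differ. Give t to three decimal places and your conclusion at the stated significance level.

t = 3.044; reject H0

Let group 1 = treatment, group 2 = control. H0: μ_1 = μ_2; H1: μ_1 ≠ μ_2 (two-sample pooled-variance t-test, two-sided).
s_p² = [(7−1)·1.92² + (10−1)·2.43²]/(7+10−2) = 5.0175
t = (9.93 − 6.57)/√[5.0175·(1/7 + 1/10)] = 3.044
df = n₁ + n₂ − 2 = 15
Two-sided p-value ≈ 0.008
Since p ≈ 0.008 < α = 0.05, reject H0; the evidence is statistically significant.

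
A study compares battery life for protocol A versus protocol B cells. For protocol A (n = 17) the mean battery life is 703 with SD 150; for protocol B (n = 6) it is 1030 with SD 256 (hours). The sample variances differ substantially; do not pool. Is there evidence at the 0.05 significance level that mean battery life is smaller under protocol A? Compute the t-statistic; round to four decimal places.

-2.9549

Let group 1 = protocol A, group 2 = protocol B. H0: μ_1 = μ_2; H1: μ_1 < μ_2 (Welch's two-sample t-test, left-tailed).
t = (x̄_1 − x̄_2)/√(s_1²/n_1 + s_2²/n_2) = (703 − 1030)/√(150²/17 + 256²/6) = -2.9549
Welch–Satterthwaite df ≈ 6.26
p-value = P(T ≤ -2.9549) ≈ 0.0121
Since p ≈ 0.0121 < α = 0.05, reject H0; the evidence is statistically significant.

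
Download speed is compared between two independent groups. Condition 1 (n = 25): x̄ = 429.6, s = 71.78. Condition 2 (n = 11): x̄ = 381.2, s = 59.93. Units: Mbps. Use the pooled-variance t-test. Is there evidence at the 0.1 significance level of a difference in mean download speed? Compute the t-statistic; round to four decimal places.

Let group 1 = condition 1, group 2 = condition 2. H0: μ_1 = μ_2; H1: μ_1 ≠ μ_2 (two-sample pooled-variance t-test, two-sided).
s_p² = [(25−1)·71.78² + (11−1)·59.93²]/(25+11−2) = 4693.32
t = (429.6 − 381.2)/√[4693.32·(1/25 + 1/11)] = 1.9526
df = n₁ + n₂ − 2 = 34
Two-sided p-value ≈ 0.0591
Since p ≈ 0.0591 < α = 0.1, reject H0; the data support H1.

1.9526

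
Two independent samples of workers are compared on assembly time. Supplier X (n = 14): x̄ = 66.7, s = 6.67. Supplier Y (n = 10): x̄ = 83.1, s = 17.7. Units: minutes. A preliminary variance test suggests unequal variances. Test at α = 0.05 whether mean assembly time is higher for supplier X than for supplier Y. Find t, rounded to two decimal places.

-2.79

Let group 1 = supplier X, group 2 = supplier Y. H0: μ_1 = μ_2; H1: μ_1 > μ_2 (Welch's two-sample t-test, right-tailed).
t = (x̄_1 − x̄_2)/√(s_1²/n_1 + s_2²/n_2) = (66.7 − 83.1)/√(6.67²/14 + 17.7²/10) = -2.79
Welch–Satterthwaite df ≈ 10.84
p-value = P(T ≥ -2.79) ≈ 0.9911
Since p ≈ 0.9911 > α = 0.05, fail to reject H0; the data do not provide sufficient evidence against H0.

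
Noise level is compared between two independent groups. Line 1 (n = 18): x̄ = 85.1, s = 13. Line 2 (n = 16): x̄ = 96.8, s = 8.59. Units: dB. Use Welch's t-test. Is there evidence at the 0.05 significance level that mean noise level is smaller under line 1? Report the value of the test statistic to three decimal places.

-3.127

Let group 1 = line 1, group 2 = line 2. H0: μ_1 = μ_2; H1: μ_1 < μ_2 (Welch's two-sample t-test, left-tailed).
t = (x̄_1 − x̄_2)/√(s_1²/n_1 + s_2²/n_2) = (85.1 − 96.8)/√(13²/18 + 8.59²/16) = -3.127
Welch–Satterthwaite df ≈ 29.69
p-value = P(T ≤ -3.127) ≈ 0.002
Since p ≈ 0.002 < α = 0.05, reject H0; the evidence is statistically significant.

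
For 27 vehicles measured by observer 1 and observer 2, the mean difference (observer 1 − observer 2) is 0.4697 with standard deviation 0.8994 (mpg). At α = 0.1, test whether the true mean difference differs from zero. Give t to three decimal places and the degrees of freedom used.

t = 2.714, df = 26

H0: μ_d = 0; H1: μ_d ≠ 0 (paired t-test on the differences, two-sided).
t = d̄/(s_d/√n) = 0.4697/(0.8994/√27) = 2.714
df = n − 1 = 26
Two-sided p-value ≈ 0.0117
Since p ≈ 0.0117 < α = 0.1, reject H0; the evidence is statistically significant.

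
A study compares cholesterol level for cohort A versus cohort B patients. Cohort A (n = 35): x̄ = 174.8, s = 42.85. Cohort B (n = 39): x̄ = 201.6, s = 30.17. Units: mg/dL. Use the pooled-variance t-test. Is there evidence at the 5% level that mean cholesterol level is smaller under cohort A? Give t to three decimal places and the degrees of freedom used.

Let group 1 = cohort A, group 2 = cohort B. H0: μ_1 = μ_2; H1: μ_1 < μ_2 (two-sample pooled-variance t-test, left-tailed).
s_p² = [(35−1)·42.85² + (39−1)·30.17²]/(35+39−2) = 1347.46
t = (174.8 − 201.6)/√[1347.46·(1/35 + 1/39)] = -3.136
df = n₁ + n₂ − 2 = 72
p-value = P(T ≤ -3.136) ≈ 0.001
Since p ≈ 0.001 < α = 0.05, reject H0; the evidence is statistically significant.

t = -3.136, df = 72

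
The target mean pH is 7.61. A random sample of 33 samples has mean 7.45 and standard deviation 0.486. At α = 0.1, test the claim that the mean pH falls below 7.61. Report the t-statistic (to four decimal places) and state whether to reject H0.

H0: μ = 7.61; H1: μ < 7.61 (one-sample t-test, left-tailed).
t = (x̄ − μ₀)/(s/√n) = (7.45 − 7.61)/(0.486/√33) = -1.8912
df = n − 1 = 32
p-value = P(T ≤ -1.8912) ≈ 0.034
Since p ≈ 0.034 < α = 0.1, reject H0; the evidence is statistically significant.

t = -1.8912; reject H0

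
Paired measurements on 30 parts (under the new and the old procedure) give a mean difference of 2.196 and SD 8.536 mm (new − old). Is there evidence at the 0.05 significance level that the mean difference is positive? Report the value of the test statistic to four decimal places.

1.4091

H0: μ_d = 0; H1: μ_d > 0 (paired t-test on the differences, right-tailed).
t = d̄/(s_d/√n) = 2.196/(8.536/√30) = 1.4091
df = n − 1 = 29
p-value = P(T ≥ 1.4091) ≈ 0.085
Since p ≈ 0.085 > α = 0.05, fail to reject H0; the evidence is not statistically significant.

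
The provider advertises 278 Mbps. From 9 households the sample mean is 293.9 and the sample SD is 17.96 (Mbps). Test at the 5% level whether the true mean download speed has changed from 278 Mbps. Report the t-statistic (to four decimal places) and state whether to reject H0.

H0: μ = 278; H1: μ ≠ 278 (one-sample t-test, two-sided).
t = (x̄ − μ₀)/(s/√n) = (293.9 − 278)/(17.96/√9) = 2.6559
df = n − 1 = 8
Two-sided p-value ≈ 0.029
Since p ≈ 0.029 < α = 0.05, reject H0; the data support H1.

t = 2.6559; reject H0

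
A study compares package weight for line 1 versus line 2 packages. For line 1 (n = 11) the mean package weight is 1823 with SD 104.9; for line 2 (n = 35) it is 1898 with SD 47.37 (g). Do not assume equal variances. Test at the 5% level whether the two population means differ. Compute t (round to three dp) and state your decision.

Let group 1 = line 1, group 2 = line 2. H0: μ_1 = μ_2; H1: μ_1 ≠ μ_2 (Welch's two-sample t-test, two-sided).
t = (x̄_1 − x̄_2)/√(s_1²/n_1 + s_2²/n_2) = (1823 − 1898)/√(104.9²/11 + 47.37²/35) = -2.299
Welch–Satterthwaite df ≈ 11.31
Two-sided p-value ≈ 0.042
Since p ≈ 0.042 < α = 0.05, reject H0; the evidence is statistically significant.

t = -2.299; reject H0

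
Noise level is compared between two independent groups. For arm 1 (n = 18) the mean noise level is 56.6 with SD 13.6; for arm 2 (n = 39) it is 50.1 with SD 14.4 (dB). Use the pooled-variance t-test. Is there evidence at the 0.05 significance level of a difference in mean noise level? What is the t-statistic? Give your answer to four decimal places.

Let group 1 = arm 1, group 2 = arm 2. H0: μ_1 = μ_2; H1: μ_1 ≠ μ_2 (two-sample pooled-variance t-test, two-sided).
s_p² = [(18−1)·13.6² + (39−1)·14.4²]/(18+39−2) = 200.436
t = (56.6 − 50.1)/√[200.436·(1/18 + 1/39)] = 1.6112
df = n₁ + n₂ − 2 = 55
Two-sided p-value ≈ 0.1129
Since p ≈ 0.1129 > α = 0.05, fail to reject H0; the evidence is not statistically significant.

1.6112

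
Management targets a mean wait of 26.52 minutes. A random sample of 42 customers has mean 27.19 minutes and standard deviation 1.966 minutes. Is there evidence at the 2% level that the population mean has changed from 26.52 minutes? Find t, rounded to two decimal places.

2.21

H0: μ = 26.52; H1: μ ≠ 26.52 (one-sample t-test, two-sided).
t = (x̄ − μ₀)/(s/√n) = (27.19 − 26.52)/(1.966/√42) = 2.21
df = n − 1 = 41
Two-sided p-value ≈ 0.0329
Since p ≈ 0.0329 > α = 0.02, fail to reject H0; the data do not provide sufficient evidence against H0.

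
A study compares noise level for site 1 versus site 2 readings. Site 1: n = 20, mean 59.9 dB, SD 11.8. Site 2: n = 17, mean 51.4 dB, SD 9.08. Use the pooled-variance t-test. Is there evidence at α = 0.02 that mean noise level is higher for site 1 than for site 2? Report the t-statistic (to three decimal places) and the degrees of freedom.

Let group 1 = site 1, group 2 = site 2. H0: μ_1 = μ_2; H1: μ_1 > μ_2 (two-sample pooled-variance t-test, right-tailed).
s_p² = [(20−1)·11.8² + (17−1)·9.08²]/(20+17−2) = 113.277
t = (59.9 − 51.4)/√[113.277·(1/20 + 1/17)] = 2.421
df = n₁ + n₂ − 2 = 35
p-value = P(T ≥ 2.421) ≈ 0.010
Since p ≈ 0.010 < α = 0.02, reject H0; the evidence is statistically significant.

t = 2.421, df = 35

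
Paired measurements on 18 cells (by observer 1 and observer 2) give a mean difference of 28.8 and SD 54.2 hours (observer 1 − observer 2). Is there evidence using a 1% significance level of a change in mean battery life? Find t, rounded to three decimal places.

H0: μ_d = 0; H1: μ_d ≠ 0 (paired t-test on the differences, two-sided).
t = d̄/(s_d/√n) = 28.8/(54.2/√18) = 2.254
df = n − 1 = 17
Two-sided p-value ≈ 0.0377
Since p ≈ 0.0377 > α = 0.01, fail to reject H0; the data do not provide sufficient evidence against H0.

2.254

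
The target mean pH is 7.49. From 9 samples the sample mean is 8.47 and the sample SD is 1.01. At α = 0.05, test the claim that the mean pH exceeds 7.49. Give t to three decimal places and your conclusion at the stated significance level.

H0: μ = 7.49; H1: μ > 7.49 (one-sample t-test, right-tailed).
t = (x̄ − μ₀)/(s/√n) = (8.47 − 7.49)/(1.01/√9) = 2.911
df = n − 1 = 8
p-value = P(T ≥ 2.911) ≈ 0.0098
Since p ≈ 0.0098 < α = 0.05, reject H0; the data support H1.

t = 2.911; reject H0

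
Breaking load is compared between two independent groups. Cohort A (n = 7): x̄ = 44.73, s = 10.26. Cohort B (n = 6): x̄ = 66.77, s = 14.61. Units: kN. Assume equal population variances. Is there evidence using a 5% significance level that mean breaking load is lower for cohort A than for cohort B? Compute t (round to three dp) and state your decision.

Let group 1 = cohort A, group 2 = cohort B. H0: μ_1 = μ_2; H1: μ_1 < μ_2 (two-sample pooled-variance t-test, left-tailed).
s_p² = [(7−1)·10.26² + (6−1)·14.61²]/(7+6−2) = 154.442
t = (44.73 − 66.77)/√[154.442·(1/7 + 1/6)] = -3.188
df = n₁ + n₂ − 2 = 11
p-value = P(T ≤ -3.188) ≈ 0.0043
Since p ≈ 0.0043 < α = 0.05, reject H0; the data support H1.

t = -3.188; reject H0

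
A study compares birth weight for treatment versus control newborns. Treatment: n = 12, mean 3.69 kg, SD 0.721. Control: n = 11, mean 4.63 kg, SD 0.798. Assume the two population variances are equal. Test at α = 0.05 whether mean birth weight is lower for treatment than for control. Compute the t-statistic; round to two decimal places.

Let group 1 = treatment, group 2 = control. H0: μ_1 = μ_2; H1: μ_1 < μ_2 (two-sample pooled-variance t-test, left-tailed).
s_p² = [(12−1)·0.721² + (11−1)·0.798²]/(12+11−2) = 0.575538
t = (3.69 − 4.63)/√[0.575538·(1/12 + 1/11)] = -2.97
df = n₁ + n₂ − 2 = 21
p-value = P(T ≤ -2.97) ≈ 0.0037
Since p ≈ 0.0037 < α = 0.05, reject H0; the data support H1.

-2.97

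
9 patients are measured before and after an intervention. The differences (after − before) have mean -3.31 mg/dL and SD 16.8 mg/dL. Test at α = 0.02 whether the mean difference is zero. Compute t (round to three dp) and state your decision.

H0: μ_d = 0; H1: μ_d ≠ 0 (paired t-test on the differences, two-sided).
t = d̄/(s_d/√n) = -3.31/(16.8/√9) = -0.591
df = n − 1 = 8
Two-sided p-value ≈ 0.571
Since p ≈ 0.571 > α = 0.02, fail to reject H0; the data do not provide sufficient evidence against H0.

t = -0.591; fail to reject H0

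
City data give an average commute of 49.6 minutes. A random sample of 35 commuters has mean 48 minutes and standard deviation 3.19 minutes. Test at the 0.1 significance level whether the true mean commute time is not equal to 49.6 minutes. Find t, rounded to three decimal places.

H0: μ = 49.6; H1: μ ≠ 49.6 (one-sample t-test, two-sided).
t = (x̄ − μ₀)/(s/√n) = (48 − 49.6)/(3.19/√35) = -2.967
df = n − 1 = 34
Two-sided p-value ≈ 0.005
Since p ≈ 0.005 < α = 0.1, reject H0; the data support H1.

-2.967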